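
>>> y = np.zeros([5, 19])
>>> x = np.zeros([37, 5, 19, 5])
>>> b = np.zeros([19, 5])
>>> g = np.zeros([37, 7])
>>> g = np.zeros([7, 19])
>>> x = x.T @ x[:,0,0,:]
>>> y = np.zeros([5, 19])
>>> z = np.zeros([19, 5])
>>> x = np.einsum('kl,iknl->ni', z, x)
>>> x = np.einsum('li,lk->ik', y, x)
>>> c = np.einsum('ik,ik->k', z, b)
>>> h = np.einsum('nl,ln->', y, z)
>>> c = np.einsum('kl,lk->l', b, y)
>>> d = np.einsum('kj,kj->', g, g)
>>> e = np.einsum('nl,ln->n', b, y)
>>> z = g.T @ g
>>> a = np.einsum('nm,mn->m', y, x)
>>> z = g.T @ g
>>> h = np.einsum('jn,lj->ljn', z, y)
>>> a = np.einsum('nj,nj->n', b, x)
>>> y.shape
(5, 19)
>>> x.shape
(19, 5)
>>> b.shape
(19, 5)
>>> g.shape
(7, 19)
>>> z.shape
(19, 19)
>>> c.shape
(5,)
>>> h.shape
(5, 19, 19)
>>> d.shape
()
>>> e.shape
(19,)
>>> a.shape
(19,)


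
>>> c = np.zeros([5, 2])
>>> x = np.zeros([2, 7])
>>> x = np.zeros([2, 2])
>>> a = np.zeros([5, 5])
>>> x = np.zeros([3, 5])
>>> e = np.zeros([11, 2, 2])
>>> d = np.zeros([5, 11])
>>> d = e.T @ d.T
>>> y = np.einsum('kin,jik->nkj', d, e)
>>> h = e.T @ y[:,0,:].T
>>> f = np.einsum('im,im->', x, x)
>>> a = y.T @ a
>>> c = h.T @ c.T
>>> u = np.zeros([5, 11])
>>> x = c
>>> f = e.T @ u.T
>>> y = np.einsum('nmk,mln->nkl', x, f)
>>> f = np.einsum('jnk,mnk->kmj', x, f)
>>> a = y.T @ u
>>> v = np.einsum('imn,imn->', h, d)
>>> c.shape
(5, 2, 5)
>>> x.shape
(5, 2, 5)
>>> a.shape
(2, 5, 11)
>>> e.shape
(11, 2, 2)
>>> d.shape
(2, 2, 5)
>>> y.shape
(5, 5, 2)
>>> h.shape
(2, 2, 5)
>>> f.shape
(5, 2, 5)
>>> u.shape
(5, 11)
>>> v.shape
()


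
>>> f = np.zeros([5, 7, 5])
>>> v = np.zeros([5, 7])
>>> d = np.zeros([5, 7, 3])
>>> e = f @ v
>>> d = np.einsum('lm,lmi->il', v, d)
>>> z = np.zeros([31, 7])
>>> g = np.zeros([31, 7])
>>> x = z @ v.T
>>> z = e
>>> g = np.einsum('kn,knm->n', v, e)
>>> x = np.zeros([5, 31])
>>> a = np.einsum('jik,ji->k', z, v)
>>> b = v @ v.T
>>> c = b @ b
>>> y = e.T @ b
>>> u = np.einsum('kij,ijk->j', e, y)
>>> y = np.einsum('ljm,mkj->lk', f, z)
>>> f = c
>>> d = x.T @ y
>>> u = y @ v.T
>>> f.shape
(5, 5)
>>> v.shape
(5, 7)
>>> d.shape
(31, 7)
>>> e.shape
(5, 7, 7)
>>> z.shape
(5, 7, 7)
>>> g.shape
(7,)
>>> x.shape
(5, 31)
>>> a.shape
(7,)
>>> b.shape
(5, 5)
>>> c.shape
(5, 5)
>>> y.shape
(5, 7)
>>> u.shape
(5, 5)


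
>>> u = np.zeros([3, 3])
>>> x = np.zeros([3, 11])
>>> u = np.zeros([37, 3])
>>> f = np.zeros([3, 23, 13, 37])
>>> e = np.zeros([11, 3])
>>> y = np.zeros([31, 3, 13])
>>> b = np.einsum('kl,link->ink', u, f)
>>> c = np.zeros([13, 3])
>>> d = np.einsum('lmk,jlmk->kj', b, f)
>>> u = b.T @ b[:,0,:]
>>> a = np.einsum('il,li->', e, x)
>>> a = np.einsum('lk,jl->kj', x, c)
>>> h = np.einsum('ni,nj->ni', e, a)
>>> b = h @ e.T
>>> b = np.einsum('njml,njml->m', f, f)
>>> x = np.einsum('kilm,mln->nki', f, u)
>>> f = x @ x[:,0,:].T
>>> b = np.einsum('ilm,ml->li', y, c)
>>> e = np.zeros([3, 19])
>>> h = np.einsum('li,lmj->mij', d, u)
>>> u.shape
(37, 13, 37)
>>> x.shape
(37, 3, 23)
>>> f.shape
(37, 3, 37)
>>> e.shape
(3, 19)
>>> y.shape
(31, 3, 13)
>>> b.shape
(3, 31)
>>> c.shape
(13, 3)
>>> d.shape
(37, 3)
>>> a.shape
(11, 13)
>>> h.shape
(13, 3, 37)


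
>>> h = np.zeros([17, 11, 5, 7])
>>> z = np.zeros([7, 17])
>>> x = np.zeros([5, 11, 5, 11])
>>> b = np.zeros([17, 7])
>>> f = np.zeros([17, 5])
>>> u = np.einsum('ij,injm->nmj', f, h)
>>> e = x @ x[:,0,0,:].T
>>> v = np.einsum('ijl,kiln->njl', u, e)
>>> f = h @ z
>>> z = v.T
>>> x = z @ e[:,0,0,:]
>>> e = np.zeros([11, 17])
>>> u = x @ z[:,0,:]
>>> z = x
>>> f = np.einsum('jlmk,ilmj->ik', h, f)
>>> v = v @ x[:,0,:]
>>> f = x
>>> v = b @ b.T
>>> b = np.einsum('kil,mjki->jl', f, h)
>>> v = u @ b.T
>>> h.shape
(17, 11, 5, 7)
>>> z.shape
(5, 7, 5)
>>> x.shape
(5, 7, 5)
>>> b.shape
(11, 5)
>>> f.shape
(5, 7, 5)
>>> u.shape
(5, 7, 5)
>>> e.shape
(11, 17)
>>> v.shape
(5, 7, 11)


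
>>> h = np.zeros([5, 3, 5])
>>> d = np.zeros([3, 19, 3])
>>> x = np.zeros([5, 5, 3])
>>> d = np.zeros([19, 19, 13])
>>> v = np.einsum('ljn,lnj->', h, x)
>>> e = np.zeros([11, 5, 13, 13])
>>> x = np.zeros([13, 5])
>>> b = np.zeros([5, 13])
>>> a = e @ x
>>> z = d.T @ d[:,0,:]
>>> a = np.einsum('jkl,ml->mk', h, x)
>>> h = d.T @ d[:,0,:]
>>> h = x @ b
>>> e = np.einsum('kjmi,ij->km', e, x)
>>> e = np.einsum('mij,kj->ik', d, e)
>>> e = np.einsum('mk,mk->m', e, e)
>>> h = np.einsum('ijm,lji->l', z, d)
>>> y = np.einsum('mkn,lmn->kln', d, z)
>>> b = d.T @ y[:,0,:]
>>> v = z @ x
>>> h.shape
(19,)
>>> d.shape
(19, 19, 13)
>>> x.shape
(13, 5)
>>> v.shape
(13, 19, 5)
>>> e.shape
(19,)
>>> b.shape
(13, 19, 13)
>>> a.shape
(13, 3)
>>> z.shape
(13, 19, 13)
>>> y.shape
(19, 13, 13)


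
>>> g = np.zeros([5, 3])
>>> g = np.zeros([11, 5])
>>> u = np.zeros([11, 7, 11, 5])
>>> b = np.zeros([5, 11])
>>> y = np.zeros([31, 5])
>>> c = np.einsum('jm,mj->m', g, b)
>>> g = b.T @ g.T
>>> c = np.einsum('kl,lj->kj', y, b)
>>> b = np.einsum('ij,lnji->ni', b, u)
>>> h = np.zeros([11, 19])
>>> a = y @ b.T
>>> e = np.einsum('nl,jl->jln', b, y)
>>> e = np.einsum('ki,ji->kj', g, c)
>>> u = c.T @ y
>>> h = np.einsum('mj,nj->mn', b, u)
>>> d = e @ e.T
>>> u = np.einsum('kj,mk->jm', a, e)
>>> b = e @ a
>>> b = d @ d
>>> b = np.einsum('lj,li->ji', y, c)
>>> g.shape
(11, 11)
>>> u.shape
(7, 11)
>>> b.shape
(5, 11)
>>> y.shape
(31, 5)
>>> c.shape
(31, 11)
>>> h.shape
(7, 11)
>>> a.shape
(31, 7)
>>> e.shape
(11, 31)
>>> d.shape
(11, 11)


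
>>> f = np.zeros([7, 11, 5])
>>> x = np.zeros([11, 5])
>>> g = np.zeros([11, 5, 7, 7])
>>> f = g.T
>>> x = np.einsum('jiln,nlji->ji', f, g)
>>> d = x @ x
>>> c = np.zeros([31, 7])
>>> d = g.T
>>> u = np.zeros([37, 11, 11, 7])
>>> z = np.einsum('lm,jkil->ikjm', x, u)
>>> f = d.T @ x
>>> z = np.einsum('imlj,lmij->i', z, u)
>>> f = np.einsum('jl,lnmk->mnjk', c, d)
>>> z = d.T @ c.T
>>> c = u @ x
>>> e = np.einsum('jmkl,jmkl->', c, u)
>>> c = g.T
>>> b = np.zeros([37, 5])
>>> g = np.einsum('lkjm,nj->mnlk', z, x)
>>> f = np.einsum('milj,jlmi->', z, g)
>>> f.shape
()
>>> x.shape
(7, 7)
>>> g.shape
(31, 7, 11, 5)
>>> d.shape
(7, 7, 5, 11)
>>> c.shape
(7, 7, 5, 11)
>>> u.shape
(37, 11, 11, 7)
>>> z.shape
(11, 5, 7, 31)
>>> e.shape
()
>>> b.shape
(37, 5)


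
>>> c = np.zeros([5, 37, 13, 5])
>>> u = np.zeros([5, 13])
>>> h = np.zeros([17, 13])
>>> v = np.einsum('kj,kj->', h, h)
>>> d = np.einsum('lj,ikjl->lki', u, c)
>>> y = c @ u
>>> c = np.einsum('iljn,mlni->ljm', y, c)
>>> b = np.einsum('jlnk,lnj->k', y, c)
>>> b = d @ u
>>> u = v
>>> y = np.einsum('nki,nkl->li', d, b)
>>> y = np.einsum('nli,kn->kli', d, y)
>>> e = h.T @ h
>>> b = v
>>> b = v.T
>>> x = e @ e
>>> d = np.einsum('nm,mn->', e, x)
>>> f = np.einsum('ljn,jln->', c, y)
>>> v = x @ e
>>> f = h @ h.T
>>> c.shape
(37, 13, 5)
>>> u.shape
()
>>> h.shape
(17, 13)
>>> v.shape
(13, 13)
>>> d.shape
()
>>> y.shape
(13, 37, 5)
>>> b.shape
()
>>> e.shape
(13, 13)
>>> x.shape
(13, 13)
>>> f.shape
(17, 17)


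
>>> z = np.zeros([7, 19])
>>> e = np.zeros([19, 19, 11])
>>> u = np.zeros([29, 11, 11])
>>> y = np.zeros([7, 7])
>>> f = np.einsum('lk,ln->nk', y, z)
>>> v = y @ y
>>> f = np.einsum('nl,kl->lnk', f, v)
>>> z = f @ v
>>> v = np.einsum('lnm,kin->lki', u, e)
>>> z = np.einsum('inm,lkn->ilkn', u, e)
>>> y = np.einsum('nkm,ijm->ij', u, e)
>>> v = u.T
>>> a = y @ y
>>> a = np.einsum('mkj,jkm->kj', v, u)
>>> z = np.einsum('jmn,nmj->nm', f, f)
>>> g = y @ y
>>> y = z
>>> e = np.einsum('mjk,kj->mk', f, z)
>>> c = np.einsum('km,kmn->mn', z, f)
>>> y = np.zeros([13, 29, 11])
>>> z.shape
(7, 19)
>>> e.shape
(7, 7)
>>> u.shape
(29, 11, 11)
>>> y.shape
(13, 29, 11)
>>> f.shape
(7, 19, 7)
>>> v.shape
(11, 11, 29)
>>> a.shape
(11, 29)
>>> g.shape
(19, 19)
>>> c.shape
(19, 7)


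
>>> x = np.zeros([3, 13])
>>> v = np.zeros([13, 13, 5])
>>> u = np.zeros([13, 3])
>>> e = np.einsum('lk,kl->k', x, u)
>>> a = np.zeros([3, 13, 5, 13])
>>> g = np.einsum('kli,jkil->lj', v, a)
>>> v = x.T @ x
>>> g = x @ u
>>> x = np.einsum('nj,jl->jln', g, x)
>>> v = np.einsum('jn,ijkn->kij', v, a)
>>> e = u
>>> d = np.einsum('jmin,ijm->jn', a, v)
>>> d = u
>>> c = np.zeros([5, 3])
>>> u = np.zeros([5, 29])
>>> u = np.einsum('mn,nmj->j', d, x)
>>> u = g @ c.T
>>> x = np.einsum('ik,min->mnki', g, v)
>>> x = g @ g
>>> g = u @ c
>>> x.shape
(3, 3)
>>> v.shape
(5, 3, 13)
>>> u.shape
(3, 5)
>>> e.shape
(13, 3)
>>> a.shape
(3, 13, 5, 13)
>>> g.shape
(3, 3)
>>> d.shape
(13, 3)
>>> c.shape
(5, 3)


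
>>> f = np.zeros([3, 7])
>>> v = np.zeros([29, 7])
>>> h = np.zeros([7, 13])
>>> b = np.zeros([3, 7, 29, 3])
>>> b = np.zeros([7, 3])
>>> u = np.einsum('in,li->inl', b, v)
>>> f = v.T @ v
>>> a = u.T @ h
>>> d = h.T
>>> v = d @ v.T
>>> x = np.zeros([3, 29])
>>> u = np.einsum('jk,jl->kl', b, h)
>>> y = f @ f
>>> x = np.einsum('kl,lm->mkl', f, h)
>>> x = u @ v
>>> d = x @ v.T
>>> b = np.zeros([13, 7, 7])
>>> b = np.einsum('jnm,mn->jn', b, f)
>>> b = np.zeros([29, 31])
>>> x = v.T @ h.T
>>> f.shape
(7, 7)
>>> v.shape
(13, 29)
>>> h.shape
(7, 13)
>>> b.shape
(29, 31)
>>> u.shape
(3, 13)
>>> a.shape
(29, 3, 13)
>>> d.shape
(3, 13)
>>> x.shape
(29, 7)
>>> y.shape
(7, 7)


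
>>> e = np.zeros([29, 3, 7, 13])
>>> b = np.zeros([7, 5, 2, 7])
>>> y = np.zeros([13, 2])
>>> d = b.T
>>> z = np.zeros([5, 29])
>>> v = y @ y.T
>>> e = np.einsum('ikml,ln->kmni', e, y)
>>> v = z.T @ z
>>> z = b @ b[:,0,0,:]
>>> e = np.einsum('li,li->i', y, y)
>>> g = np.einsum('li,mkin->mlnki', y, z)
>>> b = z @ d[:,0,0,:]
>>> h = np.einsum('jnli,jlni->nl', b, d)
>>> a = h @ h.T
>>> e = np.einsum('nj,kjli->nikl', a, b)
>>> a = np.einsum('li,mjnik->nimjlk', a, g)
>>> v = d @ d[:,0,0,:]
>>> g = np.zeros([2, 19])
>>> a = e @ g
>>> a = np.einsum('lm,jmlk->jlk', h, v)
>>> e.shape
(5, 7, 7, 2)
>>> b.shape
(7, 5, 2, 7)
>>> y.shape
(13, 2)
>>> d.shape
(7, 2, 5, 7)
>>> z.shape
(7, 5, 2, 7)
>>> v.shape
(7, 2, 5, 7)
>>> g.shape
(2, 19)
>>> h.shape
(5, 2)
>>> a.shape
(7, 5, 7)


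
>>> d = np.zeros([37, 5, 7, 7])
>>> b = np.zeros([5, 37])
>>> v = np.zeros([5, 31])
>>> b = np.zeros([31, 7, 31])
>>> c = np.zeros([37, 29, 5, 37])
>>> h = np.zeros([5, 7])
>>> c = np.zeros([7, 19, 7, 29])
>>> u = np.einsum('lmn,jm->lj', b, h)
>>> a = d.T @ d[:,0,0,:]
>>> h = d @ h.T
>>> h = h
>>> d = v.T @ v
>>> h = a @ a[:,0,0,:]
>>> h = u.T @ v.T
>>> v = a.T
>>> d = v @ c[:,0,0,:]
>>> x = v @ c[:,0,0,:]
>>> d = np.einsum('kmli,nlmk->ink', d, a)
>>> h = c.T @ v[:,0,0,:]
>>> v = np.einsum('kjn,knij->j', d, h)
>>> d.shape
(29, 7, 7)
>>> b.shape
(31, 7, 31)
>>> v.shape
(7,)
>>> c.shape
(7, 19, 7, 29)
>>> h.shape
(29, 7, 19, 7)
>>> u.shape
(31, 5)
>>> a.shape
(7, 7, 5, 7)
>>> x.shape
(7, 5, 7, 29)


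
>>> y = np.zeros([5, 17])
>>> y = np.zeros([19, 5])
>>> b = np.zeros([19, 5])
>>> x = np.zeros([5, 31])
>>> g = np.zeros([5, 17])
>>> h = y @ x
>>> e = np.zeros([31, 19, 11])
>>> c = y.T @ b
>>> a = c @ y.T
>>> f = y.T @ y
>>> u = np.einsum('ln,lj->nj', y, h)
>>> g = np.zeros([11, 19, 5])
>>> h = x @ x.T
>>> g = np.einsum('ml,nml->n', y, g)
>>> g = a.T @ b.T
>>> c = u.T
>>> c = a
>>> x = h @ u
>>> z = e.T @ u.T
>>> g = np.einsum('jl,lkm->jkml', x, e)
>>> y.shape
(19, 5)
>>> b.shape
(19, 5)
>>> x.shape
(5, 31)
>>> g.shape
(5, 19, 11, 31)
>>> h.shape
(5, 5)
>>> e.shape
(31, 19, 11)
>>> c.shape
(5, 19)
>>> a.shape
(5, 19)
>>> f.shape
(5, 5)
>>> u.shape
(5, 31)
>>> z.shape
(11, 19, 5)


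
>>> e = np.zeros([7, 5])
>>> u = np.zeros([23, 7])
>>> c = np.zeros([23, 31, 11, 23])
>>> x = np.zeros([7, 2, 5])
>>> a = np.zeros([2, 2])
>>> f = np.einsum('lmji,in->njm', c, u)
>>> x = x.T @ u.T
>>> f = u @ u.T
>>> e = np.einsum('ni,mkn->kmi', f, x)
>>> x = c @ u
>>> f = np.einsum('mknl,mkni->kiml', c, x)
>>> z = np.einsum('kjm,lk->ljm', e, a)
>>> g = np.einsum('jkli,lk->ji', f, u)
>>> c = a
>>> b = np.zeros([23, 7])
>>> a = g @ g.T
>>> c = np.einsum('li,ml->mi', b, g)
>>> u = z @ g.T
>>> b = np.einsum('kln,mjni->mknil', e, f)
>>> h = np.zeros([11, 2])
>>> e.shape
(2, 5, 23)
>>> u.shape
(2, 5, 31)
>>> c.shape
(31, 7)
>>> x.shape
(23, 31, 11, 7)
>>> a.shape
(31, 31)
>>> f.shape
(31, 7, 23, 23)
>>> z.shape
(2, 5, 23)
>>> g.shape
(31, 23)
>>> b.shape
(31, 2, 23, 23, 5)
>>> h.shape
(11, 2)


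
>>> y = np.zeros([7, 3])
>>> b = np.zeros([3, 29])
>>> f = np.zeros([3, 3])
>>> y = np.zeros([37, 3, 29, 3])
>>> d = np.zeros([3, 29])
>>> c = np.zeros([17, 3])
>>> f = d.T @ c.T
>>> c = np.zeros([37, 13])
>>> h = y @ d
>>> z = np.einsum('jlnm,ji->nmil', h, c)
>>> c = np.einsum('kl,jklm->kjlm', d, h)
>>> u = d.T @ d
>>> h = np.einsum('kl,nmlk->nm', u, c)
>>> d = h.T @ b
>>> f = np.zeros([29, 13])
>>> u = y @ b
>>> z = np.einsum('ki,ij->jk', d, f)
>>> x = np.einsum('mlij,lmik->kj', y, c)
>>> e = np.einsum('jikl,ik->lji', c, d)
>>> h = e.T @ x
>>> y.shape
(37, 3, 29, 3)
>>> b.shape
(3, 29)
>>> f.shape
(29, 13)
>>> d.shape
(37, 29)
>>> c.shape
(3, 37, 29, 29)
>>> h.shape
(37, 3, 3)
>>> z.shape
(13, 37)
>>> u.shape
(37, 3, 29, 29)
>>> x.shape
(29, 3)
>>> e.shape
(29, 3, 37)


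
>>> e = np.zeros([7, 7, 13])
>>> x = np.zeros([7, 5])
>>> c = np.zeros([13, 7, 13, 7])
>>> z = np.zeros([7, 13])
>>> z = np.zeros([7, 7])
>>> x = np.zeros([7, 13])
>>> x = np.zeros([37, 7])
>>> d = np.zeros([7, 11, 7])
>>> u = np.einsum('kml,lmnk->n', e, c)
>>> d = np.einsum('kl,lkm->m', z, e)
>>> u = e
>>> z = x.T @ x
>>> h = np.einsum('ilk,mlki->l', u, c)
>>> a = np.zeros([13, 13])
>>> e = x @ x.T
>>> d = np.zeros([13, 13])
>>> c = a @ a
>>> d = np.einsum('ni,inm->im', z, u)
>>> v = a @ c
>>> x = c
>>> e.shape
(37, 37)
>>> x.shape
(13, 13)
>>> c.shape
(13, 13)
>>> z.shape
(7, 7)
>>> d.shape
(7, 13)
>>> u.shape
(7, 7, 13)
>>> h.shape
(7,)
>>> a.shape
(13, 13)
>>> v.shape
(13, 13)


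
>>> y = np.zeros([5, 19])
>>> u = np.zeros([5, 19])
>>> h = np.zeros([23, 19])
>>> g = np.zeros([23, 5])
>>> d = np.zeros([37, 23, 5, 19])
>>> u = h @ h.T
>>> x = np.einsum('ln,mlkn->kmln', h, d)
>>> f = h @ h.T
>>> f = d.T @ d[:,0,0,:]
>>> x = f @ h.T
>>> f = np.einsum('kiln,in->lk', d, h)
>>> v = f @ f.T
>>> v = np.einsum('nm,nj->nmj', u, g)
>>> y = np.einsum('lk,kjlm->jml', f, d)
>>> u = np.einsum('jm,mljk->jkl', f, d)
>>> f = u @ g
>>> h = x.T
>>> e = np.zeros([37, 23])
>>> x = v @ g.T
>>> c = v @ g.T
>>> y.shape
(23, 19, 5)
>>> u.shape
(5, 19, 23)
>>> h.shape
(23, 23, 5, 19)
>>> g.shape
(23, 5)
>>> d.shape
(37, 23, 5, 19)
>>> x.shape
(23, 23, 23)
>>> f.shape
(5, 19, 5)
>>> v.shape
(23, 23, 5)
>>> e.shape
(37, 23)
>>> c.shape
(23, 23, 23)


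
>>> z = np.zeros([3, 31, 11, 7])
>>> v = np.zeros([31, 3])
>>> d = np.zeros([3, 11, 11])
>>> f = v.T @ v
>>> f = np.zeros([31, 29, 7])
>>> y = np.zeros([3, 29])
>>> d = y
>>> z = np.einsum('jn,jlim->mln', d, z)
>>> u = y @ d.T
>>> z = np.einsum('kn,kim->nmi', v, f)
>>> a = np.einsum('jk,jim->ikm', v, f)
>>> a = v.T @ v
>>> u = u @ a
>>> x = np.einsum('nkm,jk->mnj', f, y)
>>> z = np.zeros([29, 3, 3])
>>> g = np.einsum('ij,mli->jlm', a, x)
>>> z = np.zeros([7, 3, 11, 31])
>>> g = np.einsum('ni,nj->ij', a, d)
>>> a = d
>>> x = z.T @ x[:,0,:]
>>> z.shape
(7, 3, 11, 31)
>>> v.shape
(31, 3)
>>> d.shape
(3, 29)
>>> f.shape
(31, 29, 7)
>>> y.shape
(3, 29)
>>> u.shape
(3, 3)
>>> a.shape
(3, 29)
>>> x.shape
(31, 11, 3, 3)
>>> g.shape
(3, 29)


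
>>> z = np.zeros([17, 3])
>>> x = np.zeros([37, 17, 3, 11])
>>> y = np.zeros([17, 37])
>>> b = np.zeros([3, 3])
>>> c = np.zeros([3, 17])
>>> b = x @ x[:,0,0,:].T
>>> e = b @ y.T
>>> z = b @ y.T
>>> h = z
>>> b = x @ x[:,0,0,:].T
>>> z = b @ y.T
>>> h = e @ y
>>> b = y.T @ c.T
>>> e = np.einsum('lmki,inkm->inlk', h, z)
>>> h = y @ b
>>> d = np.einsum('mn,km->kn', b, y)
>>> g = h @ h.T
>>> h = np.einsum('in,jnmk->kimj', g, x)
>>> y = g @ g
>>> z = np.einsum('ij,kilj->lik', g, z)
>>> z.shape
(3, 17, 37)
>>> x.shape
(37, 17, 3, 11)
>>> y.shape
(17, 17)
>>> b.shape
(37, 3)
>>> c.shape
(3, 17)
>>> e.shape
(37, 17, 37, 3)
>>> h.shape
(11, 17, 3, 37)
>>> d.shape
(17, 3)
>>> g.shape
(17, 17)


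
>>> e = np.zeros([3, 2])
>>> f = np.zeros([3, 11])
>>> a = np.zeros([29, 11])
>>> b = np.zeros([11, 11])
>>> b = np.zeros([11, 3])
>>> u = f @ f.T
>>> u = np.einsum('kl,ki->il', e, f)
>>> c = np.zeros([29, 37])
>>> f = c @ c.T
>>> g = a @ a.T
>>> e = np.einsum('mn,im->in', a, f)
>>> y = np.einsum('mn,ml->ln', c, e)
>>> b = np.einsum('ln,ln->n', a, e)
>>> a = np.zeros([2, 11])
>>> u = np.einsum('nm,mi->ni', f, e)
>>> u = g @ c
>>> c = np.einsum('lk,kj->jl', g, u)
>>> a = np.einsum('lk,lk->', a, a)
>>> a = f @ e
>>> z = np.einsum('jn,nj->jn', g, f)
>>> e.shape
(29, 11)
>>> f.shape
(29, 29)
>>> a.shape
(29, 11)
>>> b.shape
(11,)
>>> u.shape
(29, 37)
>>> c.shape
(37, 29)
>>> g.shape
(29, 29)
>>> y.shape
(11, 37)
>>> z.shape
(29, 29)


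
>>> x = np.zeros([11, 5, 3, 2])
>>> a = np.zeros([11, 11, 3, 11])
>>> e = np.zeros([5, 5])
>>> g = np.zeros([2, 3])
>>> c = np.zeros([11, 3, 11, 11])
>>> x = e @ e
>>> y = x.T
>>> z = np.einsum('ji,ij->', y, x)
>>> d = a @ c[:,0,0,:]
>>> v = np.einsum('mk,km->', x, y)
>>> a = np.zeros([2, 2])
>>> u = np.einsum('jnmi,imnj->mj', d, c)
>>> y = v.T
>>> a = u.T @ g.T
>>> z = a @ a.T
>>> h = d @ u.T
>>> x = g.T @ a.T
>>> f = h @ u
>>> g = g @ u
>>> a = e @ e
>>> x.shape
(3, 11)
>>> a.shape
(5, 5)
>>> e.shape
(5, 5)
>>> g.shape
(2, 11)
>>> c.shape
(11, 3, 11, 11)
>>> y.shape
()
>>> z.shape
(11, 11)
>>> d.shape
(11, 11, 3, 11)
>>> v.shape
()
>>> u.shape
(3, 11)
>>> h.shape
(11, 11, 3, 3)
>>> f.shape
(11, 11, 3, 11)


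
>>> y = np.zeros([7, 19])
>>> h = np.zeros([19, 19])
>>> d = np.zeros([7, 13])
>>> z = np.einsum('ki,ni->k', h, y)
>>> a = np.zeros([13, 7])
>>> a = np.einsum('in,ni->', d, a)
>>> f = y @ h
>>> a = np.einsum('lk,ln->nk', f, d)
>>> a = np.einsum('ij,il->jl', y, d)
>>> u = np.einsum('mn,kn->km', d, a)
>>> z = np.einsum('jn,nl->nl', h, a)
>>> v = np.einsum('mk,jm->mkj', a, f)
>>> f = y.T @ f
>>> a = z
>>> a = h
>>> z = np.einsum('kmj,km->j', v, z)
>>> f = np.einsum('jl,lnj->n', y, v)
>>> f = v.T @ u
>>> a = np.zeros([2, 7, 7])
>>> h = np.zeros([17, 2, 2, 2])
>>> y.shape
(7, 19)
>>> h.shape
(17, 2, 2, 2)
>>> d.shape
(7, 13)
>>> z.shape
(7,)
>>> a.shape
(2, 7, 7)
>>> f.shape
(7, 13, 7)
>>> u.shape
(19, 7)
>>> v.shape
(19, 13, 7)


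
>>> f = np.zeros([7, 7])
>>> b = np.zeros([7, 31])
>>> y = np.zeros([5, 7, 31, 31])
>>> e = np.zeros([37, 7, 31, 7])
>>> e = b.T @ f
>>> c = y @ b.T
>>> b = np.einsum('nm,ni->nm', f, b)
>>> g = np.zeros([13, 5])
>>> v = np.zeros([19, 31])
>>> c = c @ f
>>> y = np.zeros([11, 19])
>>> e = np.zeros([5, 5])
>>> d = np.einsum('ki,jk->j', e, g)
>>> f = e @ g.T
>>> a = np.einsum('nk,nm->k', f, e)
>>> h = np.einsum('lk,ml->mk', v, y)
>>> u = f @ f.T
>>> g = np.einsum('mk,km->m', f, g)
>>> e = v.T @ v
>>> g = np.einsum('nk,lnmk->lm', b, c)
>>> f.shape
(5, 13)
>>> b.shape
(7, 7)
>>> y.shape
(11, 19)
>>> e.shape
(31, 31)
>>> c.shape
(5, 7, 31, 7)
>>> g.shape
(5, 31)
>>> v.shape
(19, 31)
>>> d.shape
(13,)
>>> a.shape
(13,)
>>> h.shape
(11, 31)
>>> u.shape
(5, 5)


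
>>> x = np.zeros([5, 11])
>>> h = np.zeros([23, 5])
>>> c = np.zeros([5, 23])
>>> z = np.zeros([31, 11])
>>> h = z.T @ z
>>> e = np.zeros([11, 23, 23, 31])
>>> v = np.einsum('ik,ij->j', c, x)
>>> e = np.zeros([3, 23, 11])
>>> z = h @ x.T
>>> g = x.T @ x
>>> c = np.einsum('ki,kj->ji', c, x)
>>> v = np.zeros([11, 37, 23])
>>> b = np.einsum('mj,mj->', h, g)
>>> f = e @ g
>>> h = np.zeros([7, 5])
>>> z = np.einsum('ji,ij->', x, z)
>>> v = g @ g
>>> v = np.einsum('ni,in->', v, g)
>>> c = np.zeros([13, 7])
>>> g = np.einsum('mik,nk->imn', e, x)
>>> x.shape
(5, 11)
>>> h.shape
(7, 5)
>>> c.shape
(13, 7)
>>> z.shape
()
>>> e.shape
(3, 23, 11)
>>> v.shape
()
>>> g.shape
(23, 3, 5)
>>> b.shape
()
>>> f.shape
(3, 23, 11)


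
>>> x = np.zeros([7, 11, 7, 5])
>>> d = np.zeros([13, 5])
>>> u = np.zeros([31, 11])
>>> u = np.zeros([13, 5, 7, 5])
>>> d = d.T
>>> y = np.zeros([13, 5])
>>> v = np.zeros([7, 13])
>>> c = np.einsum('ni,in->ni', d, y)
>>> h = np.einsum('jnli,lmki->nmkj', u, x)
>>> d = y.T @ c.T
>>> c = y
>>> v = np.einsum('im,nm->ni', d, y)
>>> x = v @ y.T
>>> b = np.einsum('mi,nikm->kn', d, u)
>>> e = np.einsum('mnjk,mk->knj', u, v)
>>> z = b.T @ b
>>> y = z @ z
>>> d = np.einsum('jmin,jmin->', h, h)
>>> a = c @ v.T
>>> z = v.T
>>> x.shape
(13, 13)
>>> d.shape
()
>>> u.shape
(13, 5, 7, 5)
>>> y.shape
(13, 13)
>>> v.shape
(13, 5)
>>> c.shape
(13, 5)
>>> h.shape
(5, 11, 7, 13)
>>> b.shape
(7, 13)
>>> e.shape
(5, 5, 7)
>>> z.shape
(5, 13)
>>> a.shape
(13, 13)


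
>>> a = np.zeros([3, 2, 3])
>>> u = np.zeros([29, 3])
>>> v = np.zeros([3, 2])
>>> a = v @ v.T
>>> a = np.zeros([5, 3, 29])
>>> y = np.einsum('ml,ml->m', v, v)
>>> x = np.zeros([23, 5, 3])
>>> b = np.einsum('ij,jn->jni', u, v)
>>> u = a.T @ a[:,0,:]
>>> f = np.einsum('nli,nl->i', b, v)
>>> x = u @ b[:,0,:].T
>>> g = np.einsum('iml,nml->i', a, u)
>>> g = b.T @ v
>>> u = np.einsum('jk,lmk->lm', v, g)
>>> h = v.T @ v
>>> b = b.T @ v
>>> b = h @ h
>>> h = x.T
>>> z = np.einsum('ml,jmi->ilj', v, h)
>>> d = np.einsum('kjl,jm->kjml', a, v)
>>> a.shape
(5, 3, 29)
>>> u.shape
(29, 2)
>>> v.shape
(3, 2)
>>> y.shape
(3,)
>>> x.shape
(29, 3, 3)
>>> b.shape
(2, 2)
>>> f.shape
(29,)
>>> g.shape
(29, 2, 2)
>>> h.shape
(3, 3, 29)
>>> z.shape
(29, 2, 3)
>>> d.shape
(5, 3, 2, 29)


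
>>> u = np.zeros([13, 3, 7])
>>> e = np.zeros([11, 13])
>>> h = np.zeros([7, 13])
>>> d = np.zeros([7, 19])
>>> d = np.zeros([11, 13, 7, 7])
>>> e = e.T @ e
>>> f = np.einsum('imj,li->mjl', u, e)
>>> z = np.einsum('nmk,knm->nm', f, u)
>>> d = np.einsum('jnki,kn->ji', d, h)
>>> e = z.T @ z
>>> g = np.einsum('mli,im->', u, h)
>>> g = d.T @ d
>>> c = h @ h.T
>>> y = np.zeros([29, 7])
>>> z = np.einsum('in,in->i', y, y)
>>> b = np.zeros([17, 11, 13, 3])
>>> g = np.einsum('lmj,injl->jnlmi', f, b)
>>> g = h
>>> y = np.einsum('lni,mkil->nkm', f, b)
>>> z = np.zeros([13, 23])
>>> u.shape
(13, 3, 7)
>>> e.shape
(7, 7)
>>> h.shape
(7, 13)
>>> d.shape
(11, 7)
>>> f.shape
(3, 7, 13)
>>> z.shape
(13, 23)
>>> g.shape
(7, 13)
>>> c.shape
(7, 7)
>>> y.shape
(7, 11, 17)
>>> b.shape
(17, 11, 13, 3)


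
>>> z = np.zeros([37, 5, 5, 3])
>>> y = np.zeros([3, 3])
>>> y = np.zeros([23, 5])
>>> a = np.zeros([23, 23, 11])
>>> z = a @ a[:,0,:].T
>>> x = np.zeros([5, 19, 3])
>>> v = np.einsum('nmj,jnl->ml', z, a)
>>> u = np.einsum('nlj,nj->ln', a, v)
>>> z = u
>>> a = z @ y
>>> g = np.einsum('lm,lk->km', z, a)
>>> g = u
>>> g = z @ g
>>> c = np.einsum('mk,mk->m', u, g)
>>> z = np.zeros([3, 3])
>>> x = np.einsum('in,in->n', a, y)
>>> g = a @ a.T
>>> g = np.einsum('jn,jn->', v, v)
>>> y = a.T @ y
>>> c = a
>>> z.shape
(3, 3)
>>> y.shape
(5, 5)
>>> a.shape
(23, 5)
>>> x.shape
(5,)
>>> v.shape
(23, 11)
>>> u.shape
(23, 23)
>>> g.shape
()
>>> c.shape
(23, 5)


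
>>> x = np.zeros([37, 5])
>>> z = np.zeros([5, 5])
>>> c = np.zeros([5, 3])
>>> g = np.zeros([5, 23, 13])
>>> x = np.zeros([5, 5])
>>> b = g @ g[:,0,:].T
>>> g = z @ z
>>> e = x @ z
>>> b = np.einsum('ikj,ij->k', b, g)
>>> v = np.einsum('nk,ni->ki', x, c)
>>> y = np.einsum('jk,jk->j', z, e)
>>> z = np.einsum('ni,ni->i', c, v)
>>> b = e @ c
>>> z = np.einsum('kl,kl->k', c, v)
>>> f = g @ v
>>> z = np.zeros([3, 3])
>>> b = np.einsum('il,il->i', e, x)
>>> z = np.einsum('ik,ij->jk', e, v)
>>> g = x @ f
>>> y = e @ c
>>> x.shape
(5, 5)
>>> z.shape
(3, 5)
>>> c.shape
(5, 3)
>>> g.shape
(5, 3)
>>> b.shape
(5,)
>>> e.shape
(5, 5)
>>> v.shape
(5, 3)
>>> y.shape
(5, 3)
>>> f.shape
(5, 3)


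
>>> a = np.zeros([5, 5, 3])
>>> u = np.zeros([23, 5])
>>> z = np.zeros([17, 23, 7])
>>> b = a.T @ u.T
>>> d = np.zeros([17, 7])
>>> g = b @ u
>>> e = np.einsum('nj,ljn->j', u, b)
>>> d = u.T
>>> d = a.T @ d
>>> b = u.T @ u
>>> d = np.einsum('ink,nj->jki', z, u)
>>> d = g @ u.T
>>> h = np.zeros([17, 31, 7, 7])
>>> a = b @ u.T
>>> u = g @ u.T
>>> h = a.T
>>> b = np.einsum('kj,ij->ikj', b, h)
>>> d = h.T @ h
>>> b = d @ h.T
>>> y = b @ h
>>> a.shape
(5, 23)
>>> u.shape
(3, 5, 23)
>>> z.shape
(17, 23, 7)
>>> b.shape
(5, 23)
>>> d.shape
(5, 5)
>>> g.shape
(3, 5, 5)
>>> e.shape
(5,)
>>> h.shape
(23, 5)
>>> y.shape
(5, 5)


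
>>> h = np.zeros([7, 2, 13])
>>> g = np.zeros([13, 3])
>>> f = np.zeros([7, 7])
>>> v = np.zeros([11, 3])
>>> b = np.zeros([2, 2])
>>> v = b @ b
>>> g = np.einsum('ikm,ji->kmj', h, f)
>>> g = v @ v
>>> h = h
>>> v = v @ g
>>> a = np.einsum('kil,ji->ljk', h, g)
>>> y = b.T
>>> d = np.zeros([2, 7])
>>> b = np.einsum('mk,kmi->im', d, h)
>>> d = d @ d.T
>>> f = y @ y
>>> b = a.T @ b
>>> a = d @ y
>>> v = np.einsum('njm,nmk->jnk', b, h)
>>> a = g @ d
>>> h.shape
(7, 2, 13)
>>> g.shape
(2, 2)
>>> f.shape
(2, 2)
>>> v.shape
(2, 7, 13)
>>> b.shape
(7, 2, 2)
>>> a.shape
(2, 2)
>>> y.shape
(2, 2)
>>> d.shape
(2, 2)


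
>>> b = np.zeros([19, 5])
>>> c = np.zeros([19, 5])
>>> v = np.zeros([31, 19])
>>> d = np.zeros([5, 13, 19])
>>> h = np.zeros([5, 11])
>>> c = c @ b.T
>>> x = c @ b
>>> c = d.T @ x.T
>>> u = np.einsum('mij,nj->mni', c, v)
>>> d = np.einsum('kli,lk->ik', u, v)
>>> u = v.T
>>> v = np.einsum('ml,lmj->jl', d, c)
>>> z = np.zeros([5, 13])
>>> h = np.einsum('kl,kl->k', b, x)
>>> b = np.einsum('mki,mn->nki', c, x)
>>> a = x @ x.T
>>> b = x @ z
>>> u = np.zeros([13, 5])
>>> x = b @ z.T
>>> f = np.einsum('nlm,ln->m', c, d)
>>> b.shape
(19, 13)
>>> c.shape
(19, 13, 19)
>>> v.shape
(19, 19)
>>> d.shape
(13, 19)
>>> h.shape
(19,)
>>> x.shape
(19, 5)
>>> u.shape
(13, 5)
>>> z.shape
(5, 13)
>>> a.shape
(19, 19)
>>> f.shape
(19,)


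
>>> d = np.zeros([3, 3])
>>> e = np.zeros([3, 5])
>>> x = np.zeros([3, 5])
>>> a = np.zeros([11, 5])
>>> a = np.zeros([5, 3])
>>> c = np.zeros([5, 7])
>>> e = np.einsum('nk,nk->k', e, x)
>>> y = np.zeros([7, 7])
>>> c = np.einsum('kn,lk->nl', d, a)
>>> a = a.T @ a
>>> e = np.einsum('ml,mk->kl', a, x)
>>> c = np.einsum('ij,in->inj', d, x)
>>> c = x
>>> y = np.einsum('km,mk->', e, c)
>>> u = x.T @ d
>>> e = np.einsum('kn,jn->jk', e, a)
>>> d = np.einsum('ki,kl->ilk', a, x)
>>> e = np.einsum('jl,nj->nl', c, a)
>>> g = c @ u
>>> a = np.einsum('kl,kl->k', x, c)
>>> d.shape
(3, 5, 3)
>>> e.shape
(3, 5)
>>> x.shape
(3, 5)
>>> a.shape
(3,)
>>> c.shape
(3, 5)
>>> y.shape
()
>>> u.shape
(5, 3)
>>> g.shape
(3, 3)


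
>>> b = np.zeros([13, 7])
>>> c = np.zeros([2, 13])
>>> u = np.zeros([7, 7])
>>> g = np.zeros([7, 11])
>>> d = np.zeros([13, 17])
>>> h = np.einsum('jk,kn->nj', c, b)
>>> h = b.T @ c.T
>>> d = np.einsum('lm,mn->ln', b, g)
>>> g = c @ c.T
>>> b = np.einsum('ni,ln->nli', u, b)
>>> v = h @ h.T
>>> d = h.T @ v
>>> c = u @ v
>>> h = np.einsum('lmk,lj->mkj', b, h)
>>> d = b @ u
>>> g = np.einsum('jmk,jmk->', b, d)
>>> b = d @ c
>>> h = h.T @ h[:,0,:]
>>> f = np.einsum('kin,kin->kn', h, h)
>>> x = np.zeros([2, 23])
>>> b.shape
(7, 13, 7)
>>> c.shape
(7, 7)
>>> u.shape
(7, 7)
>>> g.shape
()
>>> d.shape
(7, 13, 7)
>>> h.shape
(2, 7, 2)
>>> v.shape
(7, 7)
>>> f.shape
(2, 2)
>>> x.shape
(2, 23)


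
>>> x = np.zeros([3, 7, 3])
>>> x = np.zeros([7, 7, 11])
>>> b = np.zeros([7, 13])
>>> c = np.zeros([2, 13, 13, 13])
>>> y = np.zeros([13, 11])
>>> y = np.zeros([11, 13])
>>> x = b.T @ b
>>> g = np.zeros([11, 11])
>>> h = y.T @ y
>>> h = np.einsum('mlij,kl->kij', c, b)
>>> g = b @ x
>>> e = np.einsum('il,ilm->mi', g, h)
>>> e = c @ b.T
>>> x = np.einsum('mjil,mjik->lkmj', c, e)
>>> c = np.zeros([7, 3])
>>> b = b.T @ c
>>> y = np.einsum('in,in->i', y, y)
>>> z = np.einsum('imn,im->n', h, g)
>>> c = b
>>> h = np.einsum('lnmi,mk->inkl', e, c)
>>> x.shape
(13, 7, 2, 13)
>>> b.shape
(13, 3)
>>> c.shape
(13, 3)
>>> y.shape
(11,)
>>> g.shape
(7, 13)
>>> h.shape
(7, 13, 3, 2)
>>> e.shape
(2, 13, 13, 7)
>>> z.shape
(13,)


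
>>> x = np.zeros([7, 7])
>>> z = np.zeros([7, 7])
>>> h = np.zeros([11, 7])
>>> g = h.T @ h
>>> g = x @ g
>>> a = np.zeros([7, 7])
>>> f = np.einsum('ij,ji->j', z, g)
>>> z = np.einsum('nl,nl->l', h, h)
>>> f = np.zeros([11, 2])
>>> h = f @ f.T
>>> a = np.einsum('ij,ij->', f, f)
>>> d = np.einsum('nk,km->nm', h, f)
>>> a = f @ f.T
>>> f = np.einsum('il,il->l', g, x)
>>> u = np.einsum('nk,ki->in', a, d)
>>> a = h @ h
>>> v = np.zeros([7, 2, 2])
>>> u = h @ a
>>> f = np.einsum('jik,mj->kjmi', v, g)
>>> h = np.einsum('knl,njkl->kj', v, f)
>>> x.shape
(7, 7)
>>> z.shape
(7,)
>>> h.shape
(7, 7)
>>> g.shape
(7, 7)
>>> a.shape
(11, 11)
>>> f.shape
(2, 7, 7, 2)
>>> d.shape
(11, 2)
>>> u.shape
(11, 11)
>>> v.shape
(7, 2, 2)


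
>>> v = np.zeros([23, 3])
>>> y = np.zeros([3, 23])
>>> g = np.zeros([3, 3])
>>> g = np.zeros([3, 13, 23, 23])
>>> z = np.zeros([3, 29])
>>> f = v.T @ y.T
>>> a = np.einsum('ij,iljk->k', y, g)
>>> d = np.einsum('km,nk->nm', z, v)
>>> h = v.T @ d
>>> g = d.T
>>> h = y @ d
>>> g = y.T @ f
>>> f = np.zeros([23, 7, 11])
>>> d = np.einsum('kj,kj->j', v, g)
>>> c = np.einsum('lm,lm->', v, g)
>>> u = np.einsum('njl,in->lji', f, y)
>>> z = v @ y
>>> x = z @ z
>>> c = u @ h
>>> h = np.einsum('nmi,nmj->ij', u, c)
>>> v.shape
(23, 3)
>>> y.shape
(3, 23)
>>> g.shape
(23, 3)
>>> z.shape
(23, 23)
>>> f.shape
(23, 7, 11)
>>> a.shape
(23,)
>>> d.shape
(3,)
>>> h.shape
(3, 29)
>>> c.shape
(11, 7, 29)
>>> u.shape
(11, 7, 3)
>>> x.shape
(23, 23)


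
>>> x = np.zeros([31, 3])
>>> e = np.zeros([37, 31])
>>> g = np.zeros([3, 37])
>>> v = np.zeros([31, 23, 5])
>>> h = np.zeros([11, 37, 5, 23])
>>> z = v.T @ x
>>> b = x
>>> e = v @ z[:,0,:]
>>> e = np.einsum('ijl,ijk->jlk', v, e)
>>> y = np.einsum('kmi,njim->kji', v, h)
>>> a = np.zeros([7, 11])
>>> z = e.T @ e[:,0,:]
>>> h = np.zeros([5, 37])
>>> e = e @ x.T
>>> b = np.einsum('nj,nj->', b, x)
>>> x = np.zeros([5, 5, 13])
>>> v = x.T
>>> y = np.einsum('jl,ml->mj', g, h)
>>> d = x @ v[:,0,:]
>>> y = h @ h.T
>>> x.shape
(5, 5, 13)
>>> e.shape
(23, 5, 31)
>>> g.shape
(3, 37)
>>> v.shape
(13, 5, 5)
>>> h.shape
(5, 37)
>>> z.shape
(3, 5, 3)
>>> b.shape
()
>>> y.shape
(5, 5)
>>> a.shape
(7, 11)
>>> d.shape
(5, 5, 5)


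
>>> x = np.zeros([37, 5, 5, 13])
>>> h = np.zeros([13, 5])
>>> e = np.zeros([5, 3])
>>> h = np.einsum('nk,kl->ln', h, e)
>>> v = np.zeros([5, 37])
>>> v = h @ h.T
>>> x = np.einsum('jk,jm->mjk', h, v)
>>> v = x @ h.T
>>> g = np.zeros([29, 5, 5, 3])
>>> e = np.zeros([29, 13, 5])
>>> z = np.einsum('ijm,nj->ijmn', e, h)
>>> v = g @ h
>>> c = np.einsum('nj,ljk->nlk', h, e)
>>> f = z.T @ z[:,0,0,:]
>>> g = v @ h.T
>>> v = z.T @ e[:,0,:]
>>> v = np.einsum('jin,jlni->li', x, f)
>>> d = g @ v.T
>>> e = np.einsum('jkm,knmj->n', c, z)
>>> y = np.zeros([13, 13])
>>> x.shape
(3, 3, 13)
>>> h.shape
(3, 13)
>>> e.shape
(13,)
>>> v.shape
(5, 3)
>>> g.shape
(29, 5, 5, 3)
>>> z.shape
(29, 13, 5, 3)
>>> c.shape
(3, 29, 5)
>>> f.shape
(3, 5, 13, 3)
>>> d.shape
(29, 5, 5, 5)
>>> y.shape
(13, 13)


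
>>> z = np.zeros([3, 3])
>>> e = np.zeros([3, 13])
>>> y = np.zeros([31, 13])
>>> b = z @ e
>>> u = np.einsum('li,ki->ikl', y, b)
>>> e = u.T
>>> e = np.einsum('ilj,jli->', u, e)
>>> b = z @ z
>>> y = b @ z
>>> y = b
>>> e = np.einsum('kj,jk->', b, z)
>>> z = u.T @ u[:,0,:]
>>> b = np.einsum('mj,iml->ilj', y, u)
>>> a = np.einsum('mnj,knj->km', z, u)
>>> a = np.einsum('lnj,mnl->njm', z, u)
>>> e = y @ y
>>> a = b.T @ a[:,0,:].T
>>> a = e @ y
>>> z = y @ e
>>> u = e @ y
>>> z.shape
(3, 3)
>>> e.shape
(3, 3)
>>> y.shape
(3, 3)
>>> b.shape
(13, 31, 3)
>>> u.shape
(3, 3)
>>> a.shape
(3, 3)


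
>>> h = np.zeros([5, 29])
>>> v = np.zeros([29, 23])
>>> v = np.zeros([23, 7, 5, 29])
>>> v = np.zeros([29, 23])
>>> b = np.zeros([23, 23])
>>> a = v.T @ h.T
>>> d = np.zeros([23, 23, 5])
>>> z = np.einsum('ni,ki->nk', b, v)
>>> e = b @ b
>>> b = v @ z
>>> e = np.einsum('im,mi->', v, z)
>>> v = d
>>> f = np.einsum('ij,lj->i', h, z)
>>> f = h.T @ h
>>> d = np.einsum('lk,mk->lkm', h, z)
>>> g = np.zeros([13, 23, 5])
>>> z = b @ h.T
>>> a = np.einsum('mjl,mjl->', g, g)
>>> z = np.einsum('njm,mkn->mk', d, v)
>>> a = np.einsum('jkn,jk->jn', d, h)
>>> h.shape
(5, 29)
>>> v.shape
(23, 23, 5)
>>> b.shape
(29, 29)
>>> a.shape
(5, 23)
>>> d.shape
(5, 29, 23)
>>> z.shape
(23, 23)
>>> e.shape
()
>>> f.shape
(29, 29)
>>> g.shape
(13, 23, 5)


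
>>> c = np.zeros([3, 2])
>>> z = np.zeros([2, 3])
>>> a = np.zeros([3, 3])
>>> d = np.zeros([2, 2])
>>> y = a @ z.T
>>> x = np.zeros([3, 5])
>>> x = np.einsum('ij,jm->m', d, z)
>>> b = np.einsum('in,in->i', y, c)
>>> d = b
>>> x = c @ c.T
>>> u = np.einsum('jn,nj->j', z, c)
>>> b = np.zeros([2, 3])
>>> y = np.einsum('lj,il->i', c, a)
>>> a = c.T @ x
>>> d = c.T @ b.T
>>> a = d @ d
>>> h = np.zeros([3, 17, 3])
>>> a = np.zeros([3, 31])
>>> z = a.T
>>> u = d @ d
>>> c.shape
(3, 2)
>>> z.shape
(31, 3)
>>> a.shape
(3, 31)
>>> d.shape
(2, 2)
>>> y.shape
(3,)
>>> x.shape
(3, 3)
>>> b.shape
(2, 3)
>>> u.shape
(2, 2)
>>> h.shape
(3, 17, 3)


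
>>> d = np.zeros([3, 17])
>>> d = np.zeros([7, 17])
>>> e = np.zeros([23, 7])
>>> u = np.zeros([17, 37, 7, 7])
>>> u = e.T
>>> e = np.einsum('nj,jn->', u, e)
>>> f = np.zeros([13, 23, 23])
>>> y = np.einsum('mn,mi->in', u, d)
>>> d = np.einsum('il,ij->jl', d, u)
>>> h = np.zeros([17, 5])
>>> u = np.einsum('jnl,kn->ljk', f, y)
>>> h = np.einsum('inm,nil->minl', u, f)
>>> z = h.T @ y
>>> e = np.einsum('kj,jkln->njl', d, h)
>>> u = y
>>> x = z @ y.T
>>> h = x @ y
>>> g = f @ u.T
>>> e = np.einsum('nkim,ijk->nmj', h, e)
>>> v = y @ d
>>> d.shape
(23, 17)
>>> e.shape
(23, 23, 17)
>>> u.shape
(17, 23)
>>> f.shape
(13, 23, 23)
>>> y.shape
(17, 23)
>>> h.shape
(23, 13, 23, 23)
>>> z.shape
(23, 13, 23, 23)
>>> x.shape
(23, 13, 23, 17)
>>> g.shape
(13, 23, 17)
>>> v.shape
(17, 17)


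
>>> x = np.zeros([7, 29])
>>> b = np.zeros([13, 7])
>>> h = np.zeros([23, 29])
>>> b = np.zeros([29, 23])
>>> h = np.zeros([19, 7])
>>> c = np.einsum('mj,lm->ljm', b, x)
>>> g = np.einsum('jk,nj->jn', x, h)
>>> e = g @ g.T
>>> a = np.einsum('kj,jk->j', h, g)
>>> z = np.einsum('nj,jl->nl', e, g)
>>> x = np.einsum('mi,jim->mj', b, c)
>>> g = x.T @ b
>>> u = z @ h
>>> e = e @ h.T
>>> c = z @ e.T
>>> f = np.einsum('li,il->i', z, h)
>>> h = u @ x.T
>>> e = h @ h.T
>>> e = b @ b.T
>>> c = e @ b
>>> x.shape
(29, 7)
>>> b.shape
(29, 23)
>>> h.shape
(7, 29)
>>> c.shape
(29, 23)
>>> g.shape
(7, 23)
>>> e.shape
(29, 29)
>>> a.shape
(7,)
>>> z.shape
(7, 19)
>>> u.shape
(7, 7)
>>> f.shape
(19,)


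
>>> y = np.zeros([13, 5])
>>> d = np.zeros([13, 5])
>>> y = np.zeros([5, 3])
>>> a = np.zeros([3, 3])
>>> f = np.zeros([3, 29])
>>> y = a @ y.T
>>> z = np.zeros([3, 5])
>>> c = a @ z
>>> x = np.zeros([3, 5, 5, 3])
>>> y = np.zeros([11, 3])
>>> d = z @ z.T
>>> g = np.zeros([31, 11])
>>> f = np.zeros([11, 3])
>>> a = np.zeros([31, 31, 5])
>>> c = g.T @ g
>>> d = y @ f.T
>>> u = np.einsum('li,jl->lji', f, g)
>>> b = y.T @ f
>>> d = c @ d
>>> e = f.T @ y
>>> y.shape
(11, 3)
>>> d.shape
(11, 11)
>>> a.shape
(31, 31, 5)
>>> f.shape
(11, 3)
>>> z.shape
(3, 5)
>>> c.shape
(11, 11)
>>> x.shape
(3, 5, 5, 3)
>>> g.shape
(31, 11)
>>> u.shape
(11, 31, 3)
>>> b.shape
(3, 3)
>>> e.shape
(3, 3)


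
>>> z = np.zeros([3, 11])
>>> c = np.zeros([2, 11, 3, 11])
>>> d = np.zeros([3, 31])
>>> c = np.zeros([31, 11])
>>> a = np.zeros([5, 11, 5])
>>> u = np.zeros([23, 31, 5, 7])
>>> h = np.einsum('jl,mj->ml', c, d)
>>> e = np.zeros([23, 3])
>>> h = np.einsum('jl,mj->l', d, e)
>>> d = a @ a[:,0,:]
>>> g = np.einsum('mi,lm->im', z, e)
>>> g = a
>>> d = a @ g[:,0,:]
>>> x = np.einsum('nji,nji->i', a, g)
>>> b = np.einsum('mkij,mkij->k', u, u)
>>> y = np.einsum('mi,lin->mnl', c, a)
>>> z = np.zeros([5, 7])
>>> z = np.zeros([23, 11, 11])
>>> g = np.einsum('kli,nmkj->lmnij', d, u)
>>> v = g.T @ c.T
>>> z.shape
(23, 11, 11)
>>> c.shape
(31, 11)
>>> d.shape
(5, 11, 5)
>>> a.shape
(5, 11, 5)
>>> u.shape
(23, 31, 5, 7)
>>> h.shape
(31,)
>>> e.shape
(23, 3)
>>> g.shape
(11, 31, 23, 5, 7)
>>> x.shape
(5,)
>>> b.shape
(31,)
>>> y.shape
(31, 5, 5)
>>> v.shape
(7, 5, 23, 31, 31)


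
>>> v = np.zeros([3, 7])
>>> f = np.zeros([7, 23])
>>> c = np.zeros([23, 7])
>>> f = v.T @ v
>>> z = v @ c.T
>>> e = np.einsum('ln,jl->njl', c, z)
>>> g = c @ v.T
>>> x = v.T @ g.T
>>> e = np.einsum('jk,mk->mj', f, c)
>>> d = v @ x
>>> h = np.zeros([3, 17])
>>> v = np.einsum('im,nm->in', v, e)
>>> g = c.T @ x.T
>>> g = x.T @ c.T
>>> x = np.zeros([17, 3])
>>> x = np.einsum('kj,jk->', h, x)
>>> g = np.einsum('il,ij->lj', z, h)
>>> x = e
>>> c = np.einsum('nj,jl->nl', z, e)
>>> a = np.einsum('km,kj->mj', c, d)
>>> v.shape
(3, 23)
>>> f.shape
(7, 7)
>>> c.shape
(3, 7)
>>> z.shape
(3, 23)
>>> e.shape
(23, 7)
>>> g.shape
(23, 17)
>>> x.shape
(23, 7)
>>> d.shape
(3, 23)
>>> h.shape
(3, 17)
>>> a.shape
(7, 23)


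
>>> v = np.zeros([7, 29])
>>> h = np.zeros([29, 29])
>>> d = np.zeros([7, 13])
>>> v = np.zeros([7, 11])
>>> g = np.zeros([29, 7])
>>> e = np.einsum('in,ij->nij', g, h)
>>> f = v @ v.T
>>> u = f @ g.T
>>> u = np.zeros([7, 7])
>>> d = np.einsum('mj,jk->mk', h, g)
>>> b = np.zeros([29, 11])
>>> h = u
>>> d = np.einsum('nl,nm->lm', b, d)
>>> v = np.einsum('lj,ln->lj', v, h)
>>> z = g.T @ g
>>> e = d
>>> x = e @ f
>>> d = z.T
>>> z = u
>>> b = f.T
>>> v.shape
(7, 11)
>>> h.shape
(7, 7)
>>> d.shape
(7, 7)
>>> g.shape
(29, 7)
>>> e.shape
(11, 7)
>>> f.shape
(7, 7)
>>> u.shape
(7, 7)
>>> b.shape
(7, 7)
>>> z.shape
(7, 7)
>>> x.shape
(11, 7)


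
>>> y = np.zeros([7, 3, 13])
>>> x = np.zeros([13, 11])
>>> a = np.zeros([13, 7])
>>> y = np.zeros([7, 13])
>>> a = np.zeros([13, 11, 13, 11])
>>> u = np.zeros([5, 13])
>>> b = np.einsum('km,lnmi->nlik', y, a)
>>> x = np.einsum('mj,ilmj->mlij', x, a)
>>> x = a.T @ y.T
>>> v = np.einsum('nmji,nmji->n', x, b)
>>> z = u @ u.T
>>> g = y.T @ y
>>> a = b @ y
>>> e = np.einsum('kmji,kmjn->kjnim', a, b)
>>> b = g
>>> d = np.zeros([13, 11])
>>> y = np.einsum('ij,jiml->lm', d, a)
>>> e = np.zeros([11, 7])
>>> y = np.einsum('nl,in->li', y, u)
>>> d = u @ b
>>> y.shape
(11, 5)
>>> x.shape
(11, 13, 11, 7)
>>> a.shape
(11, 13, 11, 13)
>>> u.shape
(5, 13)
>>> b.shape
(13, 13)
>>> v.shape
(11,)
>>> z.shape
(5, 5)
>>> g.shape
(13, 13)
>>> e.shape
(11, 7)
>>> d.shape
(5, 13)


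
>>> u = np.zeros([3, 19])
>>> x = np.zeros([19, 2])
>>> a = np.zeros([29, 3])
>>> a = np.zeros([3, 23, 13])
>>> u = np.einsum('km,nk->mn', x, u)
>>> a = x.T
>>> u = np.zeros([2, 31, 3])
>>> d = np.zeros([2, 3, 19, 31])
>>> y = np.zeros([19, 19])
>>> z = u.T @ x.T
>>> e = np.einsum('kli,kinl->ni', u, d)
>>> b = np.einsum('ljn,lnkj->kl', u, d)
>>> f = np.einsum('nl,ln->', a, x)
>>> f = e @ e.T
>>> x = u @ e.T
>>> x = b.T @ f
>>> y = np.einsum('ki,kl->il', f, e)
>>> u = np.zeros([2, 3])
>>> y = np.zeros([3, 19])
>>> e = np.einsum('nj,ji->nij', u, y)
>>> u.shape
(2, 3)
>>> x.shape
(2, 19)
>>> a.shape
(2, 19)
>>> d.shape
(2, 3, 19, 31)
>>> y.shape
(3, 19)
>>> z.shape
(3, 31, 19)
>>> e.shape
(2, 19, 3)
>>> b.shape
(19, 2)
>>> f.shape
(19, 19)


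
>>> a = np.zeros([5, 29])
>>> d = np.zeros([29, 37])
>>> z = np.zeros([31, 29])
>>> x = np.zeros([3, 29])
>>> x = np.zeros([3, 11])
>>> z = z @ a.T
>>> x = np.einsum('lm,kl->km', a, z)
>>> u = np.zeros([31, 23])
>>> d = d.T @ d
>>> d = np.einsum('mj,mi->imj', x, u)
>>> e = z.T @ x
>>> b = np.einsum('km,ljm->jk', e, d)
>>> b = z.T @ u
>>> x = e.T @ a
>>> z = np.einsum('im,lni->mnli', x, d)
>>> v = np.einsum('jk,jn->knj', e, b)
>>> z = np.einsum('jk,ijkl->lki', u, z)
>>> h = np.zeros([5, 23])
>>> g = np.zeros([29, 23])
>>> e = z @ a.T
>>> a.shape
(5, 29)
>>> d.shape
(23, 31, 29)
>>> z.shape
(29, 23, 29)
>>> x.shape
(29, 29)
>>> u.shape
(31, 23)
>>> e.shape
(29, 23, 5)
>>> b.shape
(5, 23)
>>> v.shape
(29, 23, 5)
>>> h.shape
(5, 23)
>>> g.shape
(29, 23)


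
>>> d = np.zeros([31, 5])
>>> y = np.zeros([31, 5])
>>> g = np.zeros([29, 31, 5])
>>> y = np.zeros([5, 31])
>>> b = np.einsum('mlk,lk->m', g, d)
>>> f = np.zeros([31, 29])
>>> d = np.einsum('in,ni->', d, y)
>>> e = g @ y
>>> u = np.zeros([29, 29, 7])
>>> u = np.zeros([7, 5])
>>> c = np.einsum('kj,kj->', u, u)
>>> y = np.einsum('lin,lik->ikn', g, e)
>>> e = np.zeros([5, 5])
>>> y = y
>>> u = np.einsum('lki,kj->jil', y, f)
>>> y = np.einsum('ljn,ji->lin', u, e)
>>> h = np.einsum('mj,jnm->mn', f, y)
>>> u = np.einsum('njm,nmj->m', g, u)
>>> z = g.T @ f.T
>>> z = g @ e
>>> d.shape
()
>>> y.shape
(29, 5, 31)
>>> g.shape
(29, 31, 5)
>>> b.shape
(29,)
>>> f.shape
(31, 29)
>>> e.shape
(5, 5)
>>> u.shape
(5,)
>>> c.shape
()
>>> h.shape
(31, 5)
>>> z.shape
(29, 31, 5)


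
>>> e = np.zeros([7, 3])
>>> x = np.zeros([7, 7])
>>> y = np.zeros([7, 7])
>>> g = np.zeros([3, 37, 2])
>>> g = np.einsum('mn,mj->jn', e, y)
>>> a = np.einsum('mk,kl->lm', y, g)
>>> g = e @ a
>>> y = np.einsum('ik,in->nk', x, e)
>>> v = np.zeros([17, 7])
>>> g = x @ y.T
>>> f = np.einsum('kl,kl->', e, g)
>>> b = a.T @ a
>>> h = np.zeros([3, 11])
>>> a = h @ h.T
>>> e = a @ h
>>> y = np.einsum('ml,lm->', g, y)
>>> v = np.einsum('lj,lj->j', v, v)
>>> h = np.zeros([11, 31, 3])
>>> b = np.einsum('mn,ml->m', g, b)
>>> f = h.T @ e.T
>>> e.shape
(3, 11)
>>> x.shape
(7, 7)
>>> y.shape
()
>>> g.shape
(7, 3)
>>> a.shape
(3, 3)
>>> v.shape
(7,)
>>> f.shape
(3, 31, 3)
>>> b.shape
(7,)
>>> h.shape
(11, 31, 3)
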